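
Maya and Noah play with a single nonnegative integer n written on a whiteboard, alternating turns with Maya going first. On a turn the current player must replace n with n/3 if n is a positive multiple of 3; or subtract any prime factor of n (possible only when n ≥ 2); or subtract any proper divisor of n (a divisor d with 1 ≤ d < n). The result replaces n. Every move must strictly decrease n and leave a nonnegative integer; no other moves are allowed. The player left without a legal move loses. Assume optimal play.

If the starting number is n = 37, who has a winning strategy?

Maya wins.

Use the standard recursion: the mover loses at a terminal position; elsewhere, the mover wins exactly when some move hands the opponent an L position.
n=0: no move → L
n=1: no move → L
n=2: can move to 0, which is L ⇒ W
n=3: can move to 0, which is L ⇒ W
n=4: moves to 2(W), 3(W); every one is W ⇒ L
n=5: can move to 0, which is L ⇒ W
n=6: can move to 4, which is L ⇒ W
n=7: can move to 0, which is L ⇒ W
n=8: can move to 4, which is L ⇒ W
n=9: moves to 3(W), 6(W), 8(W); every one is W ⇒ L
n=10: can move to 9, which is L ⇒ W
n=11: can move to 0, which is L ⇒ W
n=12: can move to 4, which is L ⇒ W
n=13: can move to 0, which is L ⇒ W
n=14: moves to 7(W), 12(W), 13(W); every one is W ⇒ L
n=15: can move to 14, which is L ⇒ W
n=16: can move to 14, which is L ⇒ W
n=17: can move to 0, which is L ⇒ W
n=18: can move to 9, which is L ⇒ W
n=19: can move to 0, which is L ⇒ W
n=20: moves to 10(W), 15(W), 16(W), 18(W), 19(W); every one is W ⇒ L
n=21: can move to 14, which is L ⇒ W
n=22: can move to 20, which is L ⇒ W
n=23: can move to 0, which is L ⇒ W
n=24: can move to 20, which is L ⇒ W
n=25: can move to 20, which is L ⇒ W
n=26: moves to 13(W), 24(W), 25(W); every one is W ⇒ L
n=27: can move to 9, which is L ⇒ W
n=28: can move to 14, which is L ⇒ W
n=29: can move to 0, which is L ⇒ W
n=30: can move to 20, which is L ⇒ W
n=31: can move to 0, which is L ⇒ W
n=32: moves to 16(W), 24(W), 28(W), 30(W), 31(W); every one is W ⇒ L
n=33: can move to 32, which is L ⇒ W
n=34: can move to 32, which is L ⇒ W
n=35: moves to 28(W), 30(W), 34(W); every one is W ⇒ L
n=36: can move to 32, which is L ⇒ W
n=37: can move to 0, which is L ⇒ W
From 37 Maya can move to 0, reaching an L position.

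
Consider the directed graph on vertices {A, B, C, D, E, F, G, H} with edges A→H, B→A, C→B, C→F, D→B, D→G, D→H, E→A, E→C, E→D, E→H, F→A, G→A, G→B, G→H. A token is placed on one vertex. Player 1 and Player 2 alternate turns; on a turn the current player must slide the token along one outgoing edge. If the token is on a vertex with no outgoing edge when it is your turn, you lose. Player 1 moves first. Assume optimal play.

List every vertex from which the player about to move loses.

Compute win/loss labels from the base case upward. A position with no move is L. Any other position is W if it can reach an L in one move, else L.
Every edge goes from a vertex to one that appears earlier in the order H, A, B, G, D, F, C, E, so processing vertices in that order labels each vertex after all of its successors.
H: no outgoing edge → L
A: can move to H, which is L ⇒ W
B: the only move is to A(W), a W ⇒ L
G: can move to B, which is L ⇒ W
D: can move to B, which is L ⇒ W
F: the only move is to A(W), a W ⇒ L
C: can move to F, which is L ⇒ W
E: can move to H, which is L ⇒ W
The losing starting vertices are exactly the entries labelled L in this table (3 of them).

B, F, H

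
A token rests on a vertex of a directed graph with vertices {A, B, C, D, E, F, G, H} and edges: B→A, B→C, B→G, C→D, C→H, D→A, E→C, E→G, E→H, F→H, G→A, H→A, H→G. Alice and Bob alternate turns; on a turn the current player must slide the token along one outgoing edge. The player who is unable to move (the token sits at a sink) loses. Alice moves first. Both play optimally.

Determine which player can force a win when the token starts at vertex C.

Bob wins.

Compute win/loss labels from the base case upward. A position with no move is L. Any other position is W if it can reach an L in one move, else L.
Every edge goes from a vertex to one that appears earlier in the order A, G, H, D, C, B, E, F, so processing vertices in that order labels each vertex after all of its successors.
A: no outgoing edge → L
G: reaches L-position A → W
H: reaches L-position A → W
D: reaches L-position A → W
C: only reaches D(W), H(W), all W → L
B: reaches L-position C → W
E: reaches L-position C → W
F: only reaches H(W), which is W → L
Every move from C reaches a W position, so the mover loses.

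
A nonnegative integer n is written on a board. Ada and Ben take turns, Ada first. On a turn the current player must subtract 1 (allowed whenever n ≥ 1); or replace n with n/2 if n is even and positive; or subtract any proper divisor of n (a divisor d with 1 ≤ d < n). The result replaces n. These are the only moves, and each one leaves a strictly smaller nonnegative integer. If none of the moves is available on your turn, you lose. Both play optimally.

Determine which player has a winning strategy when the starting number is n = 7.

Ben wins.

Compute win/loss labels from the base case upward. A position with no move is L. Any other position is W if it can reach an L in one move, else L.
n=0: no move → L
n=1: can move to 0, which is L ⇒ W
n=2: the only move is to 1(W), a W ⇒ L
n=3: can move to 2, which is L ⇒ W
n=4: can move to 2, which is L ⇒ W
n=5: the only move is to 4(W), a W ⇒ L
n=6: can move to 5, which is L ⇒ W
n=7: the only move is to 6(W), a W ⇒ L
Every move from 7 reaches a W position, so the mover loses.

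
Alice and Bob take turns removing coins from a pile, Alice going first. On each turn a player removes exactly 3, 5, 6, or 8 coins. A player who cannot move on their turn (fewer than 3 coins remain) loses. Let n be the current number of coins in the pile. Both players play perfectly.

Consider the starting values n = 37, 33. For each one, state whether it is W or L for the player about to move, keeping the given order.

Work bottom-up. With no move the player to move loses. Otherwise the position is W if at least one move leads to an L position for the opponent, and L if every move leads to a W.
n=0: no move → L
n=1: no move → L
n=2: no move → L
n=3: can move to 0, which is L ⇒ W
n=4: can move to 1, which is L ⇒ W
n=5: can move to 2, which is L ⇒ W
n=6: can move to 1, which is L ⇒ W
n=7: can move to 2, which is L ⇒ W
n=8: can move to 2, which is L ⇒ W
n=9: can move to 1, which is L ⇒ W
n=10: can move to 2, which is L ⇒ W
n=11: moves to 8(W), 6(W), 5(W), 3(W); every one is W ⇒ L
n=12: moves to 9(W), 7(W), 6(W), 4(W); every one is W ⇒ L
n=13: moves to 10(W), 8(W), 7(W), 5(W); every one is W ⇒ L
n=14: can move to 11, which is L ⇒ W
n=15: can move to 12, which is L ⇒ W
n=16: can move to 13, which is L ⇒ W
n=17: can move to 12, which is L ⇒ W
n=18: can move to 13, which is L ⇒ W
n=19: can move to 13, which is L ⇒ W
n=20: can move to 12, which is L ⇒ W
n=21: can move to 13, which is L ⇒ W
n=22: moves to 19(W), 17(W), 16(W), 14(W); every one is W ⇒ L
n=23: moves to 20(W), 18(W), 17(W), 15(W); every one is W ⇒ L
n=24: moves to 21(W), 19(W), 18(W), 16(W); every one is W ⇒ L
n=25: can move to 22, which is L ⇒ W
n=26: can move to 23, which is L ⇒ W
n=27: can move to 24, which is L ⇒ W
n=28: can move to 23, which is L ⇒ W
n=29: can move to 24, which is L ⇒ W
n=30: can move to 24, which is L ⇒ W
n=31: can move to 23, which is L ⇒ W
n=32: can move to 24, which is L ⇒ W
n=33: moves to 30(W), 28(W), 27(W), 25(W); every one is W ⇒ L
n=34: moves to 31(W), 29(W), 28(W), 26(W); every one is W ⇒ L
n=35: moves to 32(W), 30(W), 29(W), 27(W); every one is W ⇒ L
n=36: can move to 33, which is L ⇒ W
n=37: can move to 34, which is L ⇒ W

37: W, 33: L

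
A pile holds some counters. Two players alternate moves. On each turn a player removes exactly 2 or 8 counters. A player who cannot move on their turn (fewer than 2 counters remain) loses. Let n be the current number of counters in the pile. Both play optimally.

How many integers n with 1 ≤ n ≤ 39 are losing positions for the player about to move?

Label each position W (a win for the player to move) or L (a loss). A position with no legal move is L; any other position is W exactly when some move reaches an L, and L when every move reaches a W.
n=0: no move → L
n=1: no move → L
n=2: can move to 0, which is L ⇒ W
n=3: can move to 1, which is L ⇒ W
n=4: the only move is to 2(W), a W ⇒ L
n=5: the only move is to 3(W), a W ⇒ L
n=6: can move to 4, which is L ⇒ W
n=7: can move to 5, which is L ⇒ W
n=8: can move to 0, which is L ⇒ W
n=9: can move to 1, which is L ⇒ W
n=10: moves to 8(W), 2(W); every one is W ⇒ L
n=11: moves to 9(W), 3(W); every one is W ⇒ L
n=12: can move to 10, which is L ⇒ W
n=13: can move to 11, which is L ⇒ W
n=14: moves to 12(W), 6(W); every one is W ⇒ L
n=15: moves to 13(W), 7(W); every one is W ⇒ L
n=16: can move to 14, which is L ⇒ W
n=17: can move to 15, which is L ⇒ W
n=18: can move to 10, which is L ⇒ W
n=19: can move to 11, which is L ⇒ W
n=20: moves to 18(W), 12(W); every one is W ⇒ L
n=21: moves to 19(W), 13(W); every one is W ⇒ L
n=22: can move to 20, which is L ⇒ W
n=23: can move to 21, which is L ⇒ W
n=24: moves to 22(W), 16(W); every one is W ⇒ L
n=25: moves to 23(W), 17(W); every one is W ⇒ L
n=26: can move to 24, which is L ⇒ W
n=27: can move to 25, which is L ⇒ W
n=28: can move to 20, which is L ⇒ W
n=29: can move to 21, which is L ⇒ W
n=30: moves to 28(W), 22(W); every one is W ⇒ L
n=31: moves to 29(W), 23(W); every one is W ⇒ L
n=32: can move to 30, which is L ⇒ W
n=33: can move to 31, which is L ⇒ W
n=34: moves to 32(W), 26(W); every one is W ⇒ L
n=35: moves to 33(W), 27(W); every one is W ⇒ L
n=36: can move to 34, which is L ⇒ W
n=37: can move to 35, which is L ⇒ W
n=38: can move to 30, which is L ⇒ W
n=39: can move to 31, which is L ⇒ W
L entries with 1 ≤ n ≤ 39 (n=0 is outside the asked range and is not counted): n = 1, 4, 5, 10, 11, 14, 15, 20, 21, 24, 25, 30, 31, 34, 35; that makes 15.

15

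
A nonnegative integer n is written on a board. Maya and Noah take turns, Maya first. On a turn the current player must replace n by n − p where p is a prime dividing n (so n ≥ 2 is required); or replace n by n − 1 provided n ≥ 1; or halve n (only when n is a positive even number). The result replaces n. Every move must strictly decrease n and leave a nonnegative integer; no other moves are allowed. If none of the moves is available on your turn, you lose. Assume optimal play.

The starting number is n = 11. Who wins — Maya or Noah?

Classify positions by backward induction: terminal positions (no move available) are L. From any other position, the mover wins iff some move reaches an L.
n=0: no move → L
n=1: →0(L), so W
n=2: →0(L), so W
n=3: →0(L), so W
n=4: →2(W), 3(W) — all W, so L
n=5: →0(L), so W
n=6: →4(L), so W
n=7: →0(L), so W
n=8: →4(L), so W
n=9: →6(W), 8(W) — all W, so L
n=10: →9(L), so W
n=11: →0(L), so W
The starting position 11 is W: Maya should move to 0, handing over an L position.

Maya wins.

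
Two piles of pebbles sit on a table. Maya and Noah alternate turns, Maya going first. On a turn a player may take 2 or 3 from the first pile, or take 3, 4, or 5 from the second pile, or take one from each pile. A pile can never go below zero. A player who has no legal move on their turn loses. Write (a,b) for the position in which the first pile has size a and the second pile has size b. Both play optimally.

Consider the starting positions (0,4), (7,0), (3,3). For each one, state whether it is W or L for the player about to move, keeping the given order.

Positions with no move are L. A position that does have a move is losing for the player to move precisely when every available move leads to a winning position for the opponent. Fill in the labels:
No move ever increases a pile, so every position that can arise here has a ≤ 7 and b ≤ 4; it is enough to label the cells with 0 ≤ a ≤ 7 and 0 ≤ b ≤ 4.
Every move lowers a or b (never raises either), so fill the grid row by row in increasing a, and left to right within a row: each cell's successors are then already labelled.
      b=0  b=1  b=2  b=3  b=4
a=0:    L    L    L    W    W
a=1:    L    W    W    W    W
a=2:    W    W    W    L    L
a=3:    W    W    W    L    W
a=4:    W    L    L    W    W
a=5:    L    L    W    W    W
a=6:    L    W    W    W    W
a=7:    W    W    W    L    L
Cells with no legal move (terminal, hence L): (0,0), (0,1), (0,2), (1,0).
The remaining L cells, each justified by listing all of its moves:
(2,3): moves to (0,3)(W), (2,0)(W), (1,2)(W); every one is W ⇒ L
(2,4): moves to (0,4)(W), (2,1)(W), (2,0)(W), (1,3)(W); every one is W ⇒ L
(3,3): moves to (1,3)(W), (0,3)(W), (3,0)(W), (2,2)(W); every one is W ⇒ L
(4,1): moves to (2,1)(W), (1,1)(W), (3,0)(W); every one is W ⇒ L
(4,2): moves to (2,2)(W), (1,2)(W), (3,1)(W); every one is W ⇒ L
(5,0): moves to (3,0)(W), (2,0)(W); every one is W ⇒ L
(5,1): moves to (3,1)(W), (2,1)(W), (4,0)(W); every one is W ⇒ L
(6,0): moves to (4,0)(W), (3,0)(W); every one is W ⇒ L
(7,3): moves to (5,3)(W), (4,3)(W), (7,0)(W), (6,2)(W); every one is W ⇒ L
(7,4): moves to (5,4)(W), (4,4)(W), (7,1)(W), (7,0)(W), (6,3)(W); every one is W ⇒ L
Every other cell has at least one move into one of the L cells above, so it is W.
(0,4): the move to (0,1) reaches an L cell, so W
(7,0): the move to (5,0) reaches an L cell, so W
(3,3): one of the L cells justified above, so L

(0,4): W, (7,0): W, (3,3): L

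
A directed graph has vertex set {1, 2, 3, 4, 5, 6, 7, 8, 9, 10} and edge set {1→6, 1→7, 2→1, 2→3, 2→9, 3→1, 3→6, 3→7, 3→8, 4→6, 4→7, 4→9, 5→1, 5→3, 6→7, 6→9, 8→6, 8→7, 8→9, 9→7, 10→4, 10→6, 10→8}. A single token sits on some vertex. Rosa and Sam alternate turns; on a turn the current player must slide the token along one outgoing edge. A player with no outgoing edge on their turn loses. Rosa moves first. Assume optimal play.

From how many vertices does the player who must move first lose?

4

Work bottom-up. With no move the player to move loses. Otherwise the position is W if at least one move leads to an L position for the opponent, and L if every move leads to a W.
Every edge goes from a vertex to one that appears earlier in the order 7, 9, 6, 4, 8, 1, 3, 10, 2, 5, so processing vertices in that order labels each vertex after all of its successors.
7: no outgoing edge → L
9: reaches L-position 7 → W
6: reaches L-position 7 → W
4: reaches L-position 7 → W
8: reaches L-position 7 → W
1: reaches L-position 7 → W
3: reaches L-position 7 → W
10: only reaches 8(W), 4(W), 6(W), all W → L
2: only reaches 3(W), 1(W), 9(W), all W → L
5: only reaches 3(W), 1(W), all W → L
The L vertices are 2, 5, 7, 10; that is 4 in all.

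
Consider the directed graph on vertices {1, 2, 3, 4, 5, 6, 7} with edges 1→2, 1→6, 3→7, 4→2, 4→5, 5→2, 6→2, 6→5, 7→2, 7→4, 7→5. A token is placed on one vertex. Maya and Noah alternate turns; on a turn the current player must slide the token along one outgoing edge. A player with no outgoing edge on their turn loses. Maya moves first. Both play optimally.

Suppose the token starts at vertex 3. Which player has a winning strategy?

Noah wins.

Classify positions by backward induction: terminal positions (no move available) are L. From any other position, the mover wins iff some move reaches an L.
Every edge goes from a vertex to one that appears earlier in the order 2, 5, 4, 7, 3, 6, 1, so processing vertices in that order labels each vertex after all of its successors.
2: no outgoing edge → L
5: W (go to 2, an L position)
4: W (go to 2, an L position)
7: W (go to 2, an L position)
3: L (sole option 7(W) is W)
6: W (go to 2, an L position)
1: W (go to 2, an L position)
Every move from 3 reaches a W position, so the mover loses.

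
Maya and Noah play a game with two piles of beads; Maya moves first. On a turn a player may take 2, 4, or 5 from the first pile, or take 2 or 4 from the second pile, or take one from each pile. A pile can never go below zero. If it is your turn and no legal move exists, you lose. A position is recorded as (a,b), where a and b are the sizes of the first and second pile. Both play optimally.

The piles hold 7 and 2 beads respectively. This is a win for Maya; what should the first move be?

Move to (3,2).

Label each position W (a win for the player to move) or L (a loss). A position with no legal move is L; any other position is W exactly when some move reaches an L, and L when every move reaches a W.
No move ever increases a pile, so every position that can arise here has a ≤ 7 and b ≤ 2; it is enough to label the cells with 0 ≤ a ≤ 7 and 0 ≤ b ≤ 2.
Every move lowers a or b (never raises either), so fill the grid row by row in increasing a, and left to right within a row: each cell's successors are then already labelled.
      b=0  b=1  b=2
a=0:    L    L    W
a=1:    L    W    W
a=2:    W    W    L
a=3:    W    L    L
a=4:    W    W    W
a=5:    W    W    W
a=6:    W    L    W
a=7:    L    W    W
Cells with no legal move (terminal, hence L): (0,0), (0,1), (1,0).
The remaining L cells, each justified by listing all of its moves:
(2,2): only reaches (0,2)(W), (2,0)(W), (1,1)(W), all W → L
(3,1): only reaches (1,1)(W), (2,0)(W), all W → L
(3,2): only reaches (1,2)(W), (3,0)(W), (2,1)(W), all W → L
(6,1): only reaches (4,1)(W), (2,1)(W), (1,1)(W), (5,0)(W), all W → L
(7,0): only reaches (5,0)(W), (3,0)(W), (2,0)(W), all W → L
Every other cell has at least one move into one of the L cells above, so it is W.
From (7,2), the L positions reachable in one move are: (3,2), (2,2), (7,0), (6,1). Any move reaching one of these is winning.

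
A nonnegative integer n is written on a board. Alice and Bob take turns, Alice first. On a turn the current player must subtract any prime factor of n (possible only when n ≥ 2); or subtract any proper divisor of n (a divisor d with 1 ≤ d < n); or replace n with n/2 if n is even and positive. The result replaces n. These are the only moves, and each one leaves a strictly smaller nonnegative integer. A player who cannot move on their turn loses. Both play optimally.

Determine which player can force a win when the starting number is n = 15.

Positions with no move are L. A position that does have a move is losing for the player to move precisely when every available move leads to a winning position for the opponent. Fill in the labels:
n=0: no move → L
n=1: no move → L
n=2: can move to 0, which is L ⇒ W
n=3: can move to 0, which is L ⇒ W
n=4: moves to 2(W), 3(W); every one is W ⇒ L
n=5: can move to 0, which is L ⇒ W
n=6: can move to 4, which is L ⇒ W
n=7: can move to 0, which is L ⇒ W
n=8: can move to 4, which is L ⇒ W
n=9: moves to 6(W), 8(W); every one is W ⇒ L
n=10: can move to 9, which is L ⇒ W
n=11: can move to 0, which is L ⇒ W
n=12: can move to 9, which is L ⇒ W
n=13: can move to 0, which is L ⇒ W
n=14: moves to 7(W), 12(W), 13(W); every one is W ⇒ L
n=15: can move to 14, which is L ⇒ W
The starting position 15 is W: Alice should move to 14, handing over an L position.

Alice wins.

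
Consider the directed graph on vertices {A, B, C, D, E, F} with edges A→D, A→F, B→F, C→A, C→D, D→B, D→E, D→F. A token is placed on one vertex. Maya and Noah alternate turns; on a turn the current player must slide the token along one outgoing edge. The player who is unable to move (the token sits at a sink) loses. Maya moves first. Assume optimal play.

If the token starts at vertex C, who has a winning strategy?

Classify positions by backward induction: terminal positions (no move available) are L. From any other position, the mover wins iff some move reaches an L.
Every edge goes from a vertex to one that appears earlier in the order F, E, B, D, A, C, so processing vertices in that order labels each vertex after all of its successors.
F: no outgoing edge → L
E: no outgoing edge → L
B: W (go to F, an L position)
D: W (go to E, an L position)
A: W (go to F, an L position)
C: L (options A(W), D(W) are all W)
The starting position C is L: whatever Maya does, the opponent receives a W position.

Noah wins.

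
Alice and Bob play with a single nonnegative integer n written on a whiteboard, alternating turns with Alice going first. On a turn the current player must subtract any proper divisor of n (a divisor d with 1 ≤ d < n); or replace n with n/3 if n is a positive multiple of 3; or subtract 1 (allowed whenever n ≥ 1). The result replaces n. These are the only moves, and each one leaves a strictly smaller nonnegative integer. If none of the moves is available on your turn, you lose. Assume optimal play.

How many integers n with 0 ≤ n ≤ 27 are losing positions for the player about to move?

11

Label each position W (a win for the player to move) or L (a loss). A position with no legal move is L; any other position is W exactly when some move reaches an L, and L when every move reaches a W.
n=0: no move → L
n=1: can move to 0, which is L ⇒ W
n=2: the only move is to 1(W), a W ⇒ L
n=3: can move to 2, which is L ⇒ W
n=4: can move to 2, which is L ⇒ W
n=5: the only move is to 4(W), a W ⇒ L
n=6: can move to 2, which is L ⇒ W
n=7: the only move is to 6(W), a W ⇒ L
n=8: can move to 7, which is L ⇒ W
n=9: moves to 3(W), 6(W), 8(W); every one is W ⇒ L
n=10: can move to 5, which is L ⇒ W
n=11: the only move is to 10(W), a W ⇒ L
n=12: can move to 9, which is L ⇒ W
n=13: the only move is to 12(W), a W ⇒ L
n=14: can move to 7, which is L ⇒ W
n=15: can move to 5, which is L ⇒ W
n=16: moves to 8(W), 12(W), 14(W), 15(W); every one is W ⇒ L
n=17: can move to 16, which is L ⇒ W
n=18: can move to 9, which is L ⇒ W
n=19: the only move is to 18(W), a W ⇒ L
n=20: can move to 16, which is L ⇒ W
n=21: can move to 7, which is L ⇒ W
n=22: can move to 11, which is L ⇒ W
n=23: the only move is to 22(W), a W ⇒ L
n=24: can move to 16, which is L ⇒ W
n=25: moves to 20(W), 24(W); every one is W ⇒ L
n=26: can move to 13, which is L ⇒ W
n=27: can move to 9, which is L ⇒ W
L entries with 0 ≤ n ≤ 27: n = 0, 2, 5, 7, 9, 11, 13, 16, 19, 23, 25; that makes 11.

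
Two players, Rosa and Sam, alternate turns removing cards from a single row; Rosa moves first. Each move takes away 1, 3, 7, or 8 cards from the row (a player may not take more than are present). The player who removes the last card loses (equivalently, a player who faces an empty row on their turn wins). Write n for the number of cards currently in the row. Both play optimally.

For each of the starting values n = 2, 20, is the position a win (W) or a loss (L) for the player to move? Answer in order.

Build the W/L table. Terminal = W. A non-terminal position is W if it has a move to some L; otherwise it is L.
n=0: no move; the opponent has just taken the last card and therefore loses → W
n=1: →0(W) only, which is W, so L
n=2: →1(L), so W
n=3: →2(W), 0(W) — all W, so L
n=4: →3(L), so W
n=5: →4(W), 2(W) — all W, so L
n=6: →5(L), so W
n=7: →6(W), 4(W), 0(W) — all W, so L
n=8: →7(L), so W
n=9: →1(L), so W
n=10: →7(L), so W
n=11: →3(L), so W
n=12: →5(L), so W
n=13: →5(L), so W
n=14: →7(L), so W
n=15: →7(L), so W
n=16: →15(W), 13(W), 9(W), 8(W) — all W, so L
n=17: →16(L), so W
n=18: →17(W), 15(W), 11(W), 10(W) — all W, so L
n=19: →18(L), so W
n=20: →19(W), 17(W), 13(W), 12(W) — all W, so L

2: W, 20: L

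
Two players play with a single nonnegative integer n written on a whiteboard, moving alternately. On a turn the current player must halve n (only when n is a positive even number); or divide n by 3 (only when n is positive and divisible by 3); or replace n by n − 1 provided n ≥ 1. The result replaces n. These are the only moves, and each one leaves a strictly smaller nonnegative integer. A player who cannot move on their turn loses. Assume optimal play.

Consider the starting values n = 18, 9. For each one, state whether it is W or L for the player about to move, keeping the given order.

Positions with no move are L. A position that does have a move is losing for the player to move precisely when every available move leads to a winning position for the opponent. Fill in the labels:
n=0: no move → L
n=1: reaches L-position 0 → W
n=2: only reaches 1(W), which is W → L
n=3: reaches L-position 2 → W
n=4: reaches L-position 2 → W
n=5: only reaches 4(W), which is W → L
n=6: reaches L-position 2 → W
n=7: only reaches 6(W), which is W → L
n=8: reaches L-position 7 → W
n=9: only reaches 3(W), 8(W), all W → L
n=10: reaches L-position 5 → W
n=11: only reaches 10(W), which is W → L
n=12: reaches L-position 11 → W
n=13: only reaches 12(W), which is W → L
n=14: reaches L-position 7 → W
n=15: reaches L-position 5 → W
n=16: only reaches 8(W), 15(W), all W → L
n=17: reaches L-position 16 → W
n=18: reaches L-position 9 → W

18: W, 9: L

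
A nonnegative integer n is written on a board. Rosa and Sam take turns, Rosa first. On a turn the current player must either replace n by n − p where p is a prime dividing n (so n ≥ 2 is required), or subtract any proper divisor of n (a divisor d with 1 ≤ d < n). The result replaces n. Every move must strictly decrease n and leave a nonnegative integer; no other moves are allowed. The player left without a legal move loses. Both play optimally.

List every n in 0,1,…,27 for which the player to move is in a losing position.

0, 1, 4, 9, 14, 20, 26

Work bottom-up. With no move the player to move loses. Otherwise the position is W if at least one move leads to an L position for the opponent, and L if every move leads to a W.
n=0: no move → L
n=1: no move → L
n=2: →0(L), so W
n=3: →0(L), so W
n=4: →2(W), 3(W) — all W, so L
n=5: →0(L), so W
n=6: →4(L), so W
n=7: →0(L), so W
n=8: →4(L), so W
n=9: →6(W), 8(W) — all W, so L
n=10: →9(L), so W
n=11: →0(L), so W
n=12: →9(L), so W
n=13: →0(L), so W
n=14: →7(W), 12(W), 13(W) — all W, so L
n=15: →14(L), so W
n=16: →14(L), so W
n=17: →0(L), so W
n=18: →9(L), so W
n=19: →0(L), so W
n=20: →10(W), 15(W), 16(W), 18(W), 19(W) — all W, so L
n=21: →14(L), so W
n=22: →20(L), so W
n=23: →0(L), so W
n=24: →20(L), so W
n=25: →20(L), so W
n=26: →13(W), 24(W), 25(W) — all W, so L
n=27: →26(L), so W
Reading off the rows marked L gives the requested list; there are 7 such values of n.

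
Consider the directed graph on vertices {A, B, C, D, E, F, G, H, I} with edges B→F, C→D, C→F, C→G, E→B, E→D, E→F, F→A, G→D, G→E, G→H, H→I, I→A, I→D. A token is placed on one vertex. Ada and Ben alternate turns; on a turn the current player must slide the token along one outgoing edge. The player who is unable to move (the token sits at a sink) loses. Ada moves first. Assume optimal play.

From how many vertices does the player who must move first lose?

Positions with no move are L. A position that does have a move is losing for the player to move precisely when every available move leads to a winning position for the opponent. Fill in the labels:
Every edge goes from a vertex to one that appears earlier in the order A, D, F, B, E, I, H, G, C, so processing vertices in that order labels each vertex after all of its successors.
A: no outgoing edge → L
D: no outgoing edge → L
F: W (go to A, an L position)
B: L (sole option F(W) is W)
E: W (go to B, an L position)
I: W (go to D, an L position)
H: L (sole option I(W) is W)
G: W (go to H, an L position)
C: W (go to D, an L position)
The L vertices are A, B, D, H; that is 4 in all.

4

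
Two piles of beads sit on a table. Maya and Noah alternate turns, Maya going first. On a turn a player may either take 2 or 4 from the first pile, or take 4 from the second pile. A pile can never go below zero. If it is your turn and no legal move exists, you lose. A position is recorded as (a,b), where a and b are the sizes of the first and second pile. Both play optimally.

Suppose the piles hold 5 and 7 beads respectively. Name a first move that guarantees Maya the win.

Move to (3,7).

Classify positions by backward induction: terminal positions (no move available) are L. From any other position, the mover wins iff some move reaches an L.
No move ever increases a pile, so every position that can arise here has a ≤ 5 and b ≤ 7; it is enough to label the cells with 0 ≤ a ≤ 5 and 0 ≤ b ≤ 7.
Every move lowers a or b (never raises either), so fill the grid row by row in increasing a, and left to right within a row: each cell's successors are then already labelled.
      b=0  b=1  b=2  b=3  b=4  b=5  b=6  b=7
a=0:    L    L    L    L    W    W    W    W
a=1:    L    L    L    L    W    W    W    W
a=2:    W    W    W    W    L    L    L    L
a=3:    W    W    W    W    L    L    L    L
a=4:    W    W    W    W    W    W    W    W
a=5:    W    W    W    W    W    W    W    W
Cells with no legal move (terminal, hence L): (0,0), (0,1), (0,2), (0,3), (1,0), (1,1), (1,2), (1,3).
The remaining L cells, each justified by listing all of its moves:
(2,4): L (options (0,4)(W), (2,0)(W) are all W)
(2,5): L (options (0,5)(W), (2,1)(W) are all W)
(2,6): L (options (0,6)(W), (2,2)(W) are all W)
(2,7): L (options (0,7)(W), (2,3)(W) are all W)
(3,4): L (options (1,4)(W), (3,0)(W) are all W)
(3,5): L (options (1,5)(W), (3,1)(W) are all W)
(3,6): L (options (1,6)(W), (3,2)(W) are all W)
(3,7): L (options (1,7)(W), (3,3)(W) are all W)
Every other cell has at least one move into one of the L cells above, so it is W.
From (5,7), the L positions reachable in one move are: (3,7).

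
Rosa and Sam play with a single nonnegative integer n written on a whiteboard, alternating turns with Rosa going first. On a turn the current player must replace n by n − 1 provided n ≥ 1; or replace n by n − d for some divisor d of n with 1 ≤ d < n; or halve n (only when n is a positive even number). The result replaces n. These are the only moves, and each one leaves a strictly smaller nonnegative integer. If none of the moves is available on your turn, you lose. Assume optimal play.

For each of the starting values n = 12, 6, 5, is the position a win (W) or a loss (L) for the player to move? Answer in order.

12: W, 6: W, 5: L

Compute win/loss labels from the base case upward. A position with no move is L. Any other position is W if it can reach an L in one move, else L.
n=0: no move → L
n=1: reaches L-position 0 → W
n=2: only reaches 1(W), which is W → L
n=3: reaches L-position 2 → W
n=4: reaches L-position 2 → W
n=5: only reaches 4(W), which is W → L
n=6: reaches L-position 5 → W
n=7: only reaches 6(W), which is W → L
n=8: reaches L-position 7 → W
n=9: only reaches 6(W), 8(W), all W → L
n=10: reaches L-position 5 → W
n=11: only reaches 10(W), which is W → L
n=12: reaches L-position 9 → W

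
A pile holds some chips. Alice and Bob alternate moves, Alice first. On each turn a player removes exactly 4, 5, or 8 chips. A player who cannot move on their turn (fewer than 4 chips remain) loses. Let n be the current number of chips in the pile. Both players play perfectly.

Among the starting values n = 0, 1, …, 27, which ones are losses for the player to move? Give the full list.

Work bottom-up. With no move the player to move loses. Otherwise the position is W if at least one move leads to an L position for the opponent, and L if every move leads to a W.
n=0: no move → L
n=1: no move → L
n=2: no move → L
n=3: no move → L
n=4: reaches L-position 0 → W
n=5: reaches L-position 1 → W
n=6: reaches L-position 2 → W
n=7: reaches L-position 3 → W
n=8: reaches L-position 3 → W
n=9: reaches L-position 1 → W
n=10: reaches L-position 2 → W
n=11: reaches L-position 3 → W
n=12: only reaches 8(W), 7(W), 4(W), all W → L
n=13: only reaches 9(W), 8(W), 5(W), all W → L
n=14: only reaches 10(W), 9(W), 6(W), all W → L
n=15: only reaches 11(W), 10(W), 7(W), all W → L
n=16: reaches L-position 12 → W
n=17: reaches L-position 13 → W
n=18: reaches L-position 14 → W
n=19: reaches L-position 15 → W
n=20: reaches L-position 15 → W
n=21: reaches L-position 13 → W
n=22: reaches L-position 14 → W
n=23: reaches L-position 15 → W
n=24: only reaches 20(W), 19(W), 16(W), all W → L
n=25: only reaches 21(W), 20(W), 17(W), all W → L
n=26: only reaches 22(W), 21(W), 18(W), all W → L
n=27: only reaches 23(W), 22(W), 19(W), all W → L
Reading off the rows marked L gives the requested list; there are 12 such values of n.

0, 1, 2, 3, 12, 13, 14, 15, 24, 25, 26, 27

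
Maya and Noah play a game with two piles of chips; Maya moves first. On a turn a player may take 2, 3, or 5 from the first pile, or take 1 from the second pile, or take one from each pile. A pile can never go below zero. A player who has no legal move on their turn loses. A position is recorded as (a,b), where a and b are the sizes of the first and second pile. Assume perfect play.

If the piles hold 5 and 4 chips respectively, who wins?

Classify positions by backward induction: terminal positions (no move available) are L. From any other position, the mover wins iff some move reaches an L.
No move ever increases a pile, so every position that can arise here has a ≤ 5 and b ≤ 4; it is enough to label the cells with 0 ≤ a ≤ 5 and 0 ≤ b ≤ 4.
Every move lowers a or b (never raises either), so fill the grid row by row in increasing a, and left to right within a row: each cell's successors are then already labelled.
      b=0  b=1  b=2  b=3  b=4
a=0:    L    W    L    W    L
a=1:    L    W    L    W    L
a=2:    W    W    W    W    W
a=3:    W    L    W    L    W
a=4:    W    L    W    L    W
a=5:    W    W    W    W    W
Cells with no legal move (terminal, hence L): (0,0), (1,0).
The remaining L cells, each justified by listing all of its moves:
(0,2): →(0,1)(W) only, which is W, so L
(0,4): →(0,3)(W) only, which is W, so L
(1,2): →(1,1)(W), (0,1)(W) — all W, so L
(1,4): →(1,3)(W), (0,3)(W) — all W, so L
(3,1): →(1,1)(W), (0,1)(W), (3,0)(W), (2,0)(W) — all W, so L
(3,3): →(1,3)(W), (0,3)(W), (3,2)(W), (2,2)(W) — all W, so L
(4,1): →(2,1)(W), (1,1)(W), (4,0)(W), (3,0)(W) — all W, so L
(4,3): →(2,3)(W), (1,3)(W), (4,2)(W), (3,2)(W) — all W, so L
Every other cell has at least one move into one of the L cells above, so it is W.
From (5,4) Maya can move to (0,4), reaching an L position.

Maya wins.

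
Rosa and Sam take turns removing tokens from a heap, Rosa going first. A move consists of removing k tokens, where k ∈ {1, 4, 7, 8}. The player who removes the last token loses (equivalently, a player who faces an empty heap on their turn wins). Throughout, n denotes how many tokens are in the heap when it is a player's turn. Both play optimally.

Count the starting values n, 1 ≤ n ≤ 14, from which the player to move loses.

Work bottom-up. With no move the player to move wins. Otherwise the position is W if at least one move leads to an L position for the opponent, and L if every move leads to a W.
n=0: no move; the opponent has just taken the last token and therefore loses → W
n=1: the only move is to 0(W), a W ⇒ L
n=2: can move to 1, which is L ⇒ W
n=3: the only move is to 2(W), a W ⇒ L
n=4: can move to 3, which is L ⇒ W
n=5: can move to 1, which is L ⇒ W
n=6: moves to 5(W), 2(W); every one is W ⇒ L
n=7: can move to 6, which is L ⇒ W
n=8: can move to 1, which is L ⇒ W
n=9: can move to 1, which is L ⇒ W
n=10: can move to 6, which is L ⇒ W
n=11: can move to 3, which is L ⇒ W
n=12: moves to 11(W), 8(W), 5(W), 4(W); every one is W ⇒ L
n=13: can move to 12, which is L ⇒ W
n=14: can move to 6, which is L ⇒ W
L entries with 1 ≤ n ≤ 14 (the range starts at n=1): n = 1, 3, 6, 12; that makes 4.

4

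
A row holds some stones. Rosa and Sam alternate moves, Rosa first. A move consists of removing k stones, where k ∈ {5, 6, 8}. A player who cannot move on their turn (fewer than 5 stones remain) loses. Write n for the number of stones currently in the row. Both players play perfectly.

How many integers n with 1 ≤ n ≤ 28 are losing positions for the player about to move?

12

Work bottom-up. With no move the player to move loses. Otherwise the position is W if at least one move leads to an L position for the opponent, and L if every move leads to a W.
n=0: no move → L
n=1: no move → L
n=2: no move → L
n=3: no move → L
n=4: no move → L
n=5: reaches L-position 0 → W
n=6: reaches L-position 1 → W
n=7: reaches L-position 2 → W
n=8: reaches L-position 3 → W
n=9: reaches L-position 4 → W
n=10: reaches L-position 4 → W
n=11: reaches L-position 3 → W
n=12: reaches L-position 4 → W
n=13: only reaches 8(W), 7(W), 5(W), all W → L
n=14: only reaches 9(W), 8(W), 6(W), all W → L
n=15: only reaches 10(W), 9(W), 7(W), all W → L
n=16: only reaches 11(W), 10(W), 8(W), all W → L
n=17: only reaches 12(W), 11(W), 9(W), all W → L
n=18: reaches L-position 13 → W
n=19: reaches L-position 14 → W
n=20: reaches L-position 15 → W
n=21: reaches L-position 16 → W
n=22: reaches L-position 17 → W
n=23: reaches L-position 17 → W
n=24: reaches L-position 16 → W
n=25: reaches L-position 17 → W
n=26: only reaches 21(W), 20(W), 18(W), all W → L
n=27: only reaches 22(W), 21(W), 19(W), all W → L
n=28: only reaches 23(W), 22(W), 20(W), all W → L
L entries with 1 ≤ n ≤ 28 (n=0 is outside the asked range and is not counted): n = 1, 2, 3, 4, 13, 14, 15, 16, 17, 26, 27, 28; that makes 12.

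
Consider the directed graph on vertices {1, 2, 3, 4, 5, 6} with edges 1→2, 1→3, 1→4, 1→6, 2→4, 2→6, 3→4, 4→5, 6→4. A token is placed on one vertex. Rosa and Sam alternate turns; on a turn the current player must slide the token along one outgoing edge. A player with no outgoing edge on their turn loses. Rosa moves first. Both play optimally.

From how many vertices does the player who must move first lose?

Work bottom-up. With no move the player to move loses. Otherwise the position is W if at least one move leads to an L position for the opponent, and L if every move leads to a W.
Every edge goes from a vertex to one that appears earlier in the order 5, 4, 6, 2, 3, 1, so processing vertices in that order labels each vertex after all of its successors.
5: no outgoing edge → L
4: W (go to 5, an L position)
6: L (sole option 4(W) is W)
2: W (go to 6, an L position)
3: L (sole option 4(W) is W)
1: W (go to 3, an L position)
The L vertices are 3, 5, 6; that is 3 in all.

3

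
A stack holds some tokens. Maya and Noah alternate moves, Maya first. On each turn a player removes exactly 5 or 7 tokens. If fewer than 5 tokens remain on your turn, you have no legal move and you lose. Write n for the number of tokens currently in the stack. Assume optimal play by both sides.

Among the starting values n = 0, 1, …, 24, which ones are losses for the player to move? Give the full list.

Work bottom-up. With no move the player to move loses. Otherwise the position is W if at least one move leads to an L position for the opponent, and L if every move leads to a W.
n=0: no move → L
n=1: no move → L
n=2: no move → L
n=3: no move → L
n=4: no move → L
n=5: can move to 0, which is L ⇒ W
n=6: can move to 1, which is L ⇒ W
n=7: can move to 2, which is L ⇒ W
n=8: can move to 3, which is L ⇒ W
n=9: can move to 4, which is L ⇒ W
n=10: can move to 3, which is L ⇒ W
n=11: can move to 4, which is L ⇒ W
n=12: moves to 7(W), 5(W); every one is W ⇒ L
n=13: moves to 8(W), 6(W); every one is W ⇒ L
n=14: moves to 9(W), 7(W); every one is W ⇒ L
n=15: moves to 10(W), 8(W); every one is W ⇒ L
n=16: moves to 11(W), 9(W); every one is W ⇒ L
n=17: can move to 12, which is L ⇒ W
n=18: can move to 13, which is L ⇒ W
n=19: can move to 14, which is L ⇒ W
n=20: can move to 15, which is L ⇒ W
n=21: can move to 16, which is L ⇒ W
n=22: can move to 15, which is L ⇒ W
n=23: can move to 16, which is L ⇒ W
n=24: moves to 19(W), 17(W); every one is W ⇒ L
Reading off the rows marked L gives the requested list; there are 11 such values of n.

0, 1, 2, 3, 4, 12, 13, 14, 15, 16, 24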